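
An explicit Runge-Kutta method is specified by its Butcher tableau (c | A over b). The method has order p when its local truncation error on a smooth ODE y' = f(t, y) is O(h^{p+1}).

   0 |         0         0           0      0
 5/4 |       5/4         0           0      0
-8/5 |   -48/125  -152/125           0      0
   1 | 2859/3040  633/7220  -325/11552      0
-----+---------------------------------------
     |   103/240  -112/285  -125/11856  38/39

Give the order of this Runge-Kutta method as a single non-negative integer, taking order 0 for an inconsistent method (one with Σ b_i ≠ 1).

4

b = (103/240, -112/285, -125/11856, 38/39)
c = (0, 5/4, -8/5, 1)
Ac = (0, 0, -38/25, 47/304)
Σ b_i: 103/240·1 + (-112/285)·1 + (-125/11856)·1 + 38/39·1 = 1 ✓
b·c: (-112/285)·5/4 + (-125/11856)·(-8/5) + 38/39·1 = 1/2 ✓
b·c²: (-112/285)·25/16 + (-125/11856)·64/25 + 38/39·1 = 1/3 ✓
b·Ac: (-125/11856)·(-38/25) + 38/39·47/304 = 1/6 ✓
b·c³: (-112/285)·125/64 + (-125/11856)·(-512/125) + 38/39·1 = 1/4 ✓
b·(c∘Ac): (-125/11856)·304/125 + 38/39·47/304 = 1/8 ✓
b·Ac²: (-125/11856)·(-19/10) + 38/39·79/1216 = 1/12 ✓
b·A²c: 38/39·13/304 = 1/24 ✓; 4 stages ⇒ order 4.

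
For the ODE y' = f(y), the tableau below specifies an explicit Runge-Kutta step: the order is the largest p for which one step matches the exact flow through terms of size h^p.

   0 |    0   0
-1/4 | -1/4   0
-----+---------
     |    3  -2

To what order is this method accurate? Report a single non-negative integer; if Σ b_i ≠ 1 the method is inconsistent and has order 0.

2

b = (3, -2)
c = (0, -1/4)
Σ b_i: 3·1 + (-2)·1 = 1 ✓
b·c: (-2)·(-1/4) = 1/2 ✓; 2 stages ⇒ order 2.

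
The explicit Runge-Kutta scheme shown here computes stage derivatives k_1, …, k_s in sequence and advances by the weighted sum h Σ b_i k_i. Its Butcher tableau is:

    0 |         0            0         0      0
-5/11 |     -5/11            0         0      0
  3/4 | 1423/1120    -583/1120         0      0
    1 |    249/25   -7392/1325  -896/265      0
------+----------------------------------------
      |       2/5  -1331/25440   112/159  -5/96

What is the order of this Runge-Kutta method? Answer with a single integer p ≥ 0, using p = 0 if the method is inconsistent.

4

b = (2/5, -1331/25440, 112/159, -5/96)
c = (0, -5/11, 3/4, 1)
Ac = (0, 0, 53/224, 0)
Σ b_i: 2/5·1 + (-1331/25440)·1 + 112/159·1 + (-5/96)·1 = 1 ✓
b·c: (-1331/25440)·(-5/11) + 112/159·3/4 + (-5/96)·1 = 1/2 ✓
b·c²: (-1331/25440)·25/121 + 112/159·9/16 + (-5/96)·1 = 1/3 ✓
b·Ac: 112/159·53/224 = 1/6 ✓
b·c³: (-1331/25440)·(-125/1331) + 112/159·27/64 + (-5/96)·1 = 1/4 ✓
b·(c∘Ac): 112/159·159/896 = 1/8 ✓
b·Ac²: 112/159·(-265/2464) + (-5/96)·(-168/55) = 1/12 ✓
b·A²c: (-5/96)·(-4/5) = 1/24 ✓; 4 stages ⇒ order 4.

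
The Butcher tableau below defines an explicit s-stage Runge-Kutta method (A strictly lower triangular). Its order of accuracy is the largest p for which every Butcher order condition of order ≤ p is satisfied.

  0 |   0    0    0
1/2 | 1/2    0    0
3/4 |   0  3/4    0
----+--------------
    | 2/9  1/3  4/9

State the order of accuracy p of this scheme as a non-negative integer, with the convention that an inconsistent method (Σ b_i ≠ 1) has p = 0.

3

b = (2/9, 1/3, 4/9)
c = (0, 1/2, 3/4)
Ac = (0, 0, 3/8)
Σ b_i: 2/9·1 + 1/3·1 + 4/9·1 = 1 ✓
b·c: 1/3·1/2 + 4/9·3/4 = 1/2 ✓
b·c²: 1/3·1/4 + 4/9·9/16 = 1/3 ✓
b·Ac: 4/9·3/8 = 1/6 ✓; 3 stages ⇒ order 3.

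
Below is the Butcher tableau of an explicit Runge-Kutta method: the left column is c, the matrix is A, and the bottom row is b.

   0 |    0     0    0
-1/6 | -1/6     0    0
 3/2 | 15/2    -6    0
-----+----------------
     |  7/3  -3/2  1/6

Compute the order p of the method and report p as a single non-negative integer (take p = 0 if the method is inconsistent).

3

b = (7/3, -3/2, 1/6)
c = (0, -1/6, 3/2)
Ac = (0, 0, 1)
Σ b_i: 7/3·1 + (-3/2)·1 + 1/6·1 = 1 ✓
b·c: (-3/2)·(-1/6) + 1/6·3/2 = 1/2 ✓
b·c²: (-3/2)·1/36 + 1/6·9/4 = 1/3 ✓
b·Ac: 1/6·1 = 1/6 ✓; 3 stages ⇒ order 3.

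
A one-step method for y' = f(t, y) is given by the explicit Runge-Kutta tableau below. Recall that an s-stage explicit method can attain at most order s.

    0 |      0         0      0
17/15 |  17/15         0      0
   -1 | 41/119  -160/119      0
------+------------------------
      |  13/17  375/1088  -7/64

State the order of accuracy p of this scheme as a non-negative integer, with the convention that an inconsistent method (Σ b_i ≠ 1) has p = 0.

b = (13/17, 375/1088, -7/64)
c = (0, 17/15, -1)
Ac = (0, 0, -32/21)
Σ b_i: 13/17·1 + 375/1088·1 + (-7/64)·1 = 1 ✓
b·c: 375/1088·17/15 + (-7/64)·(-1) = 1/2 ✓
b·c²: 375/1088·289/225 + (-7/64)·1 = 1/3 ✓
b·Ac: (-7/64)·(-32/21) = 1/6 ✓; 3 stages ⇒ order 3.

3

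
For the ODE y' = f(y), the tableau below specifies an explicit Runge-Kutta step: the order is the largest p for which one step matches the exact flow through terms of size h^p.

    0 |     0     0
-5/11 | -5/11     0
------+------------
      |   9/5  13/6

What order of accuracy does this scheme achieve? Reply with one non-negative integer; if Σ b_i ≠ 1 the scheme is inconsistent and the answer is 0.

0

b = (9/5, 13/6)
c = (0, -5/11)
Σ b_i: 9/5·1 + 13/6·1 = 119/30 ≠ 1 ⇒ order 0.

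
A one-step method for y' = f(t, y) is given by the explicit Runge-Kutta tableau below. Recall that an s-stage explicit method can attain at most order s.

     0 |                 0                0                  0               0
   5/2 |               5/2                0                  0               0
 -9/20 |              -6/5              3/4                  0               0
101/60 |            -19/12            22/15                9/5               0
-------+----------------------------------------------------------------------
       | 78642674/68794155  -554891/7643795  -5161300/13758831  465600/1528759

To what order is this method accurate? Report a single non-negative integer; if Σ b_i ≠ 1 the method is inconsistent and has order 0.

3

b = (78642674/68794155, -554891/7643795, -5161300/13758831, 465600/1528759)
c = (0, 5/2, -9/20, 101/60)
Ac = (0, 0, 15/8, 857/300)
Σ b_i: 78642674/68794155·1 + (-554891/7643795)·1 + (-5161300/13758831)·1 + 465600/1528759·1 = 1 ✓
b·c: (-554891/7643795)·5/2 + (-5161300/13758831)·(-9/20) + 465600/1528759·101/60 = 1/2 ✓
b·c²: (-554891/7643795)·25/4 + (-5161300/13758831)·81/400 + 465600/1528759·10201/3600 = 1/3 ✓
b·Ac: (-5161300/13758831)·15/8 + 465600/1528759·857/300 = 1/6 ✓
b·c³: (-554891/7643795)·125/8 + (-5161300/13758831)·(-729/8000) + 465600/1528759·1030301/216000 = 388148279/1100706480 ≠ 1/4 ⇒ order 3.
b·(c∘Ac): (-5161300/13758831)·(-27/32) + 465600/1528759·86557/18000 = 326737553/183451080 ≠ 1/8
b·Ac²: (-5161300/13758831)·75/16 + 465600/1528759·57187/6000 = 104972047/91725540 ≠ 1/12
b·A²c: 465600/1528759·27/8 = 1571400/1528759 ≠ 1/24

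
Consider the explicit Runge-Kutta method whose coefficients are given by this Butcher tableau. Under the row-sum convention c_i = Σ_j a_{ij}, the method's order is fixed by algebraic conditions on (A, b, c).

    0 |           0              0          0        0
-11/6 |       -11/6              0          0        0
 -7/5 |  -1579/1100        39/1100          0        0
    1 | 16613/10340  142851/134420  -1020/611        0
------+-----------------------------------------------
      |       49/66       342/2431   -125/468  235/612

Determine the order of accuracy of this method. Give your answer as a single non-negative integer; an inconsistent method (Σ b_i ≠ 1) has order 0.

4

b = (49/66, 342/2431, -125/468, 235/612)
c = (0, -11/6, -7/5, 1)
Ac = (0, 0, -13/200, 731/1880)
Σ b_i: 49/66·1 + 342/2431·1 + (-125/468)·1 + 235/612·1 = 1 ✓
b·c: 342/2431·(-11/6) + (-125/468)·(-7/5) + 235/612·1 = 1/2 ✓
b·c²: 342/2431·121/36 + (-125/468)·49/25 + 235/612·1 = 1/3 ✓
b·Ac: (-125/468)·(-13/200) + 235/612·731/1880 = 1/6 ✓
b·c³: 342/2431·(-1331/216) + (-125/468)·(-343/125) + 235/612·1 = 1/4 ✓
b·(c∘Ac): (-125/468)·91/1000 + 235/612·731/1880 = 1/8 ✓
b·Ac²: (-125/468)·143/1200 + 235/612·3383/11280 = 1/12 ✓
b·A²c: 235/612·51/470 = 1/24 ✓; 4 stages ⇒ order 4.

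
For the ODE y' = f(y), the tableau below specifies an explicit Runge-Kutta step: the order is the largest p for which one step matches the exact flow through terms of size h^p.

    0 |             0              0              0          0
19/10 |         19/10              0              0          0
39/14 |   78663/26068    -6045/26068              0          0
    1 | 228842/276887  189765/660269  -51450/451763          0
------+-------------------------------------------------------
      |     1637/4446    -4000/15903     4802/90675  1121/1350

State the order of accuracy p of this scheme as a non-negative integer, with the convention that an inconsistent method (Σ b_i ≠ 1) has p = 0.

b = (1637/4446, -4000/15903, 4802/90675, 1121/1350)
c = (0, 19/10, 39/14, 1)
Ac = (0, 0, -1209/2744, 27/118)
Σ b_i: 1637/4446·1 + (-4000/15903)·1 + 4802/90675·1 + 1121/1350·1 = 1 ✓
b·c: (-4000/15903)·19/10 + 4802/90675·39/14 + 1121/1350·1 = 1/2 ✓
b·c²: (-4000/15903)·361/100 + 4802/90675·1521/196 + 1121/1350·1 = 1/3 ✓
b·Ac: 4802/90675·(-1209/2744) + 1121/1350·27/118 = 1/6 ✓
b·c³: (-4000/15903)·6859/1000 + 4802/90675·59319/2744 + 1121/1350·1 = 1/4 ✓
b·(c∘Ac): 4802/90675·(-47151/38416) + 1121/1350·27/118 = 1/8 ✓
b·Ac²: 4802/90675·(-22971/27440) + 1121/1350·3447/22420 = 1/12 ✓
b·A²c: 1121/1350·225/4484 = 1/24 ✓; 4 stages ⇒ order 4.

4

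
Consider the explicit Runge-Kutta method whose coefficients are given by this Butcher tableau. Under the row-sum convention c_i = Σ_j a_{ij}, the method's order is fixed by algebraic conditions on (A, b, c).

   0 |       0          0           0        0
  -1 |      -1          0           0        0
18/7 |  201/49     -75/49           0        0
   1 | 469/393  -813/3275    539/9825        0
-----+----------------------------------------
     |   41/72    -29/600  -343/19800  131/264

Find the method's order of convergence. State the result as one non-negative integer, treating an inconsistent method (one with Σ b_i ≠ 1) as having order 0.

4

b = (41/72, -29/600, -343/19800, 131/264)
c = (0, -1, 18/7, 1)
Ac = (0, 0, 75/49, 51/131)
Σ b_i: 41/72·1 + (-29/600)·1 + (-343/19800)·1 + 131/264·1 = 1 ✓
b·c: (-29/600)·(-1) + (-343/19800)·18/7 + 131/264·1 = 1/2 ✓
b·c²: (-29/600)·1 + (-343/19800)·324/49 + 131/264·1 = 1/3 ✓
b·Ac: (-343/19800)·75/49 + 131/264·51/131 = 1/6 ✓
b·c³: (-29/600)·(-1) + (-343/19800)·5832/343 + 131/264·1 = 1/4 ✓
b·(c∘Ac): (-343/19800)·1350/343 + 131/264·51/131 = 1/8 ✓
b·Ac²: (-343/19800)·(-75/49) + 131/264·15/131 = 1/12 ✓
b·A²c: 131/264·11/131 = 1/24 ✓; 4 stages ⇒ order 4.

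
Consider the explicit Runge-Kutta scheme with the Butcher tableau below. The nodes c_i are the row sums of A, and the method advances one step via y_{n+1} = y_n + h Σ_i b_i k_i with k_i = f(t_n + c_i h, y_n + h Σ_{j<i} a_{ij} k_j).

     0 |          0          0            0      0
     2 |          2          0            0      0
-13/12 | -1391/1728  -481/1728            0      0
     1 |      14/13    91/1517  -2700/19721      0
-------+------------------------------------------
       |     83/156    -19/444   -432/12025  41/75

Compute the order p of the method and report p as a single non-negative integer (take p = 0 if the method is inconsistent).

4

b = (83/156, -19/444, -432/12025, 41/75)
c = (0, 2, -13/12, 1)
Ac = (0, 0, -481/864, 11/41)
Σ b_i: 83/156·1 + (-19/444)·1 + (-432/12025)·1 + 41/75·1 = 1 ✓
b·c: (-19/444)·2 + (-432/12025)·(-13/12) + 41/75·1 = 1/2 ✓
b·c²: (-19/444)·4 + (-432/12025)·169/144 + 41/75·1 = 1/3 ✓
b·Ac: (-432/12025)·(-481/864) + 41/75·11/41 = 1/6 ✓
b·c³: (-19/444)·8 + (-432/12025)·(-2197/1728) + 41/75·1 = 1/4 ✓
b·(c∘Ac): (-432/12025)·6253/10368 + 41/75·11/41 = 1/8 ✓
b·Ac²: (-432/12025)·(-481/432) + 41/75·13/164 = 1/12 ✓
b·A²c: 41/75·25/328 = 1/24 ✓; 4 stages ⇒ order 4.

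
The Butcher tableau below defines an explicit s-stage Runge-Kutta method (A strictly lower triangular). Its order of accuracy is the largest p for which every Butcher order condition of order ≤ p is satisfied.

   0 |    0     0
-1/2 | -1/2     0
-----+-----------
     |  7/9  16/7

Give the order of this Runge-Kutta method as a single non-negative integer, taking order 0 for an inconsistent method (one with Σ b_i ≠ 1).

b = (7/9, 16/7)
c = (0, -1/2)
Σ b_i: 7/9·1 + 16/7·1 = 193/63 ≠ 1 ⇒ order 0.

0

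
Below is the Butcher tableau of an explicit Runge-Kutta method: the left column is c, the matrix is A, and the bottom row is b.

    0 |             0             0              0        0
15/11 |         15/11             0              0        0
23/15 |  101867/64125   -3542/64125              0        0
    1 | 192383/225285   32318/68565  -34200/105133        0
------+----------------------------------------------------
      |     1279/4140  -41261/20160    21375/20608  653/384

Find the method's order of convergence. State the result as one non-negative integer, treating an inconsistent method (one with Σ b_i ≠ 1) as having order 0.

b = (1279/4140, -41261/20160, 21375/20608, 653/384)
c = (0, 15/11, 23/15, 1)
Ac = (0, 0, -322/4275, 94/653)
Σ b_i: 1279/4140·1 + (-41261/20160)·1 + 21375/20608·1 + 653/384·1 = 1 ✓
b·c: (-41261/20160)·15/11 + 21375/20608·23/15 + 653/384·1 = 1/2 ✓
b·c²: (-41261/20160)·225/121 + 21375/20608·529/225 + 653/384·1 = 1/3 ✓
b·Ac: 21375/20608·(-322/4275) + 653/384·94/653 = 1/6 ✓
b·c³: (-41261/20160)·3375/1331 + 21375/20608·12167/3375 + 653/384·1 = 1/4 ✓
b·(c∘Ac): 21375/20608·(-7406/64125) + 653/384·94/653 = 1/8 ✓
b·Ac²: 21375/20608·(-322/3135) + 653/384·802/7183 = 1/12 ✓
b·A²c: 653/384·16/653 = 1/24 ✓; 4 stages ⇒ order 4.

4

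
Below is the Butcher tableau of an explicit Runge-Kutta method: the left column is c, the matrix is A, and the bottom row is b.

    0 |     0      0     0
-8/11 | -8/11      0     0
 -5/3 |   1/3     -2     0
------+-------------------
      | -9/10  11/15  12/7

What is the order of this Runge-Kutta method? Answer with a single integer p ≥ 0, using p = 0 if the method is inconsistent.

0

b = (-9/10, 11/15, 12/7)
c = (0, -8/11, -5/3)
Ac = (0, 0, 16/11)
Σ b_i: (-9/10)·1 + 11/15·1 + 12/7·1 = 65/42 ≠ 1 ⇒ order 0.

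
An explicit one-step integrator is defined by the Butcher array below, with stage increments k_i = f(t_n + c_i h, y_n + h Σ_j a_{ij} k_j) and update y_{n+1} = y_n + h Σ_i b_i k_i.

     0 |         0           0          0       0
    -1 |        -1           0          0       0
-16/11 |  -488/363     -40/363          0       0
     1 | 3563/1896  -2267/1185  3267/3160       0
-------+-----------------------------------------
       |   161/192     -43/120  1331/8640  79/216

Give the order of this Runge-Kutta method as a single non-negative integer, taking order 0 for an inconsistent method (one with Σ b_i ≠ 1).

b = (161/192, -43/120, 1331/8640, 79/216)
c = (0, -1, -16/11, 1)
Ac = (0, 0, 40/363, 97/237)
Σ b_i: 161/192·1 + (-43/120)·1 + 1331/8640·1 + 79/216·1 = 1 ✓
b·c: (-43/120)·(-1) + 1331/8640·(-16/11) + 79/216·1 = 1/2 ✓
b·c²: (-43/120)·1 + 1331/8640·256/121 + 79/216·1 = 1/3 ✓
b·Ac: 1331/8640·40/363 + 79/216·97/237 = 1/6 ✓
b·c³: (-43/120)·(-1) + 1331/8640·(-4096/1331) + 79/216·1 = 1/4 ✓
b·(c∘Ac): 1331/8640·(-640/3993) + 79/216·97/237 = 1/8 ✓
b·Ac²: 1331/8640·(-40/363) + 79/216·65/237 = 1/12 ✓
b·A²c: 79/216·9/79 = 1/24 ✓; 4 stages ⇒ order 4.

4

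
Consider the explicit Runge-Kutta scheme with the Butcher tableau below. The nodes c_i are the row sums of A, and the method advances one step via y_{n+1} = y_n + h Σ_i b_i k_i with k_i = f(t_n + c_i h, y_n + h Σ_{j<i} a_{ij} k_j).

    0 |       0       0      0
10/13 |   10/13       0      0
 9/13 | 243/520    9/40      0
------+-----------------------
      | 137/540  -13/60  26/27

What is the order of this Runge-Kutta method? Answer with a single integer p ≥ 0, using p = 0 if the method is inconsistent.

3

b = (137/540, -13/60, 26/27)
c = (0, 10/13, 9/13)
Ac = (0, 0, 9/52)
Σ b_i: 137/540·1 + (-13/60)·1 + 26/27·1 = 1 ✓
b·c: (-13/60)·10/13 + 26/27·9/13 = 1/2 ✓
b·c²: (-13/60)·100/169 + 26/27·81/169 = 1/3 ✓
b·Ac: 26/27·9/52 = 1/6 ✓; 3 stages ⇒ order 3.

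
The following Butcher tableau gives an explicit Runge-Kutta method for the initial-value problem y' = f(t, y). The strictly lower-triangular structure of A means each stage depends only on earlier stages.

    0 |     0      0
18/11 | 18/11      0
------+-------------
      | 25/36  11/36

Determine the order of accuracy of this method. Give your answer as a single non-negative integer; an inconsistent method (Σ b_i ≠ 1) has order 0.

2

b = (25/36, 11/36)
c = (0, 18/11)
Σ b_i: 25/36·1 + 11/36·1 = 1 ✓
b·c: 11/36·18/11 = 1/2 ✓; 2 stages ⇒ order 2.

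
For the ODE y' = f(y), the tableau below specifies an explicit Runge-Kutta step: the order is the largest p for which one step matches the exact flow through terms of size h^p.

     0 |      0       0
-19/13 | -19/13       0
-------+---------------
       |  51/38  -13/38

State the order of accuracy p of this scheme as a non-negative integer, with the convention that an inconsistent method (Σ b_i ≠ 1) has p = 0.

b = (51/38, -13/38)
c = (0, -19/13)
Σ b_i: 51/38·1 + (-13/38)·1 = 1 ✓
b·c: (-13/38)·(-19/13) = 1/2 ✓; 2 stages ⇒ order 2.

2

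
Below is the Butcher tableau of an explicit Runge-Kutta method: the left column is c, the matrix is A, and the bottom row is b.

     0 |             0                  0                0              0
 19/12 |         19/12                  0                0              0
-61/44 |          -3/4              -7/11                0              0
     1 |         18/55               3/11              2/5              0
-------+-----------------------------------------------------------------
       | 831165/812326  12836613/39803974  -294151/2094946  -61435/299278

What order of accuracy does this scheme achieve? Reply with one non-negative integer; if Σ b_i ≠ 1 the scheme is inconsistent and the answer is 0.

b = (831165/812326, 12836613/39803974, -294151/2094946, -61435/299278)
c = (0, 19/12, -61/44, 1)
Ac = (0, 0, -133/132, -27/220)
Σ b_i: 831165/812326·1 + 12836613/39803974·1 + (-294151/2094946)·1 + (-61435/299278)·1 = 1 ✓
b·c: 12836613/39803974·19/12 + (-294151/2094946)·(-61/44) + (-61435/299278)·1 = 1/2 ✓
b·c²: 12836613/39803974·361/144 + (-294151/2094946)·3721/1936 + (-61435/299278)·1 = 1/3 ✓
b·Ac: (-294151/2094946)·(-133/132) + (-61435/299278)·(-27/220) = 1/6 ✓
b·c³: 12836613/39803974·6859/1728 + (-294151/2094946)·(-226981/85184) + (-61435/299278)·1 = 4460285/3078288 ≠ 1/4 ⇒ order 3.
b·(c∘Ac): (-294151/2094946)·8113/5808 + (-61435/299278)·(-27/220) = -350803/2052192 ≠ 1/8
b·Ac²: (-294151/2094946)·(-2527/1584) + (-61435/299278)·42181/29040 = -1255715/16930584 ≠ 1/12
b·A²c: (-61435/299278)·(-133/330) = 21223/256524 ≠ 1/24

3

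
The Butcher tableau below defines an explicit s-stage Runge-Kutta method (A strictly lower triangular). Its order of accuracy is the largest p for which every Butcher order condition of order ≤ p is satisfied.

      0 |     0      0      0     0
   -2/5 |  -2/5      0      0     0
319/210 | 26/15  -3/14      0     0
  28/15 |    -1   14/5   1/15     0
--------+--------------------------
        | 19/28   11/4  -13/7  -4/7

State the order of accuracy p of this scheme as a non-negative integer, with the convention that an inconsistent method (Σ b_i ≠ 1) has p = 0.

b = (19/28, 11/4, -13/7, -4/7)
c = (0, -2/5, 319/210, 28/15)
Ac = (0, 0, 3/35, -3209/3150)
Σ b_i: 19/28·1 + 11/4·1 + (-13/7)·1 + (-4/7)·1 = 1 ✓
b·c: 11/4·(-2/5) + (-13/7)·319/210 + (-4/7)·28/15 = -1222/245 ≠ 1/2 ⇒ order 1.

1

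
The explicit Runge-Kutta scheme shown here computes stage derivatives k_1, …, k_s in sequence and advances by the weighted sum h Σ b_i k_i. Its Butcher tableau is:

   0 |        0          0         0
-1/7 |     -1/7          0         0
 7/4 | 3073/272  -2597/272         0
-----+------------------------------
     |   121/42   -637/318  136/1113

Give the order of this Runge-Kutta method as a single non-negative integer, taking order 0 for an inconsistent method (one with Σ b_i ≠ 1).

b = (121/42, -637/318, 136/1113)
c = (0, -1/7, 7/4)
Ac = (0, 0, 371/272)
Σ b_i: 121/42·1 + (-637/318)·1 + 136/1113·1 = 1 ✓
b·c: (-637/318)·(-1/7) + 136/1113·7/4 = 1/2 ✓
b·c²: (-637/318)·1/49 + 136/1113·49/16 = 1/3 ✓
b·Ac: 136/1113·371/272 = 1/6 ✓; 3 stages ⇒ order 3.

3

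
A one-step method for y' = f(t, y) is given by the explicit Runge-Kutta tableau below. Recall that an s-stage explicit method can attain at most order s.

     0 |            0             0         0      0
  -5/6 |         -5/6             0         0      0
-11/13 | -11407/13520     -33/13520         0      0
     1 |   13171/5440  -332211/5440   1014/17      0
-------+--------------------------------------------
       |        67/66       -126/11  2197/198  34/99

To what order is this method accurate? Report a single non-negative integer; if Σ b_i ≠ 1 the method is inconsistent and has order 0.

4

b = (67/66, -126/11, 2197/198, 34/99)
c = (0, -5/6, -11/13, 1)
Ac = (0, 0, 11/5408, 913/2176)
Σ b_i: 67/66·1 + (-126/11)·1 + 2197/198·1 + 34/99·1 = 1 ✓
b·c: (-126/11)·(-5/6) + 2197/198·(-11/13) + 34/99·1 = 1/2 ✓
b·c²: (-126/11)·25/36 + 2197/198·121/169 + 34/99·1 = 1/3 ✓
b·Ac: 2197/198·11/5408 + 34/99·913/2176 = 1/6 ✓
b·c³: (-126/11)·(-125/216) + 2197/198·(-1331/2197) + 34/99·1 = 1/4 ✓
b·(c∘Ac): 2197/198·(-121/70304) + 34/99·913/2176 = 1/8 ✓
b·Ac²: 2197/198·(-55/32448) + 34/99·3883/13056 = 1/12 ✓
b·A²c: 34/99·33/272 = 1/24 ✓; 4 stages ⇒ order 4.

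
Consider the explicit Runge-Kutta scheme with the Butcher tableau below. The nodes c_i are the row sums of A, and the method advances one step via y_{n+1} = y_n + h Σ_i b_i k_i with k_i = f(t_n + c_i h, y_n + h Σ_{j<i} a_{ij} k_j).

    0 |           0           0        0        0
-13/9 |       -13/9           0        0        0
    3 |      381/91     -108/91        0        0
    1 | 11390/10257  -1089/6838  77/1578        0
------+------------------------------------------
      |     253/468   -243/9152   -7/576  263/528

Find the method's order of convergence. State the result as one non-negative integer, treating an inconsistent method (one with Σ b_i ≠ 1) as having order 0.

4

b = (253/468, -243/9152, -7/576, 263/528)
c = (0, -13/9, 3, 1)
Ac = (0, 0, 12/7, 99/263)
Σ b_i: 253/468·1 + (-243/9152)·1 + (-7/576)·1 + 263/528·1 = 1 ✓
b·c: (-243/9152)·(-13/9) + (-7/576)·3 + 263/528·1 = 1/2 ✓
b·c²: (-243/9152)·169/81 + (-7/576)·9 + 263/528·1 = 1/3 ✓
b·Ac: (-7/576)·12/7 + 263/528·99/263 = 1/6 ✓
b·c³: (-243/9152)·(-2197/729) + (-7/576)·27 + 263/528·1 = 1/4 ✓
b·(c∘Ac): (-7/576)·36/7 + 263/528·99/263 = 1/8 ✓
b·Ac²: (-7/576)·(-52/21) + 263/528·253/2367 = 1/12 ✓
b·A²c: 263/528·22/263 = 1/24 ✓; 4 stages ⇒ order 4.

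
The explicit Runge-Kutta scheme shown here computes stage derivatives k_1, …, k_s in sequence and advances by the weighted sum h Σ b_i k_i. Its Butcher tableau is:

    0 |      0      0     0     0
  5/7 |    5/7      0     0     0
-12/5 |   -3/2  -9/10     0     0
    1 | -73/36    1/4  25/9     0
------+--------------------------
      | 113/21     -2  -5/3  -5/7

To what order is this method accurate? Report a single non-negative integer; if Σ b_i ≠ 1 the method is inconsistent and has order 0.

1

b = (113/21, -2, -5/3, -5/7)
c = (0, 5/7, -12/5, 1)
Ac = (0, 0, -9/14, -545/84)
Σ b_i: 113/21·1 + (-2)·1 + (-5/3)·1 + (-5/7)·1 = 1 ✓
b·c: (-2)·5/7 + (-5/3)·(-12/5) + (-5/7)·1 = 13/7 ≠ 1/2 ⇒ order 1.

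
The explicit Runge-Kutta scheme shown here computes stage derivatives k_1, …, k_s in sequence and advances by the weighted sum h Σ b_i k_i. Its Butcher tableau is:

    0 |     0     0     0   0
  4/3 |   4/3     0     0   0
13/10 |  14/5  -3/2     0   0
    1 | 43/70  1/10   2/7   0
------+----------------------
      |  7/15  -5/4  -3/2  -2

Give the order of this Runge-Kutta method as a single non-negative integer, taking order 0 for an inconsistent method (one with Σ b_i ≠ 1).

b = (7/15, -5/4, -3/2, -2)
c = (0, 4/3, 13/10, 1)
Ac = (0, 0, -2, 53/105)
Σ b_i: 7/15·1 + (-5/4)·1 + (-3/2)·1 + (-2)·1 = -257/60 ≠ 1 ⇒ order 0.

0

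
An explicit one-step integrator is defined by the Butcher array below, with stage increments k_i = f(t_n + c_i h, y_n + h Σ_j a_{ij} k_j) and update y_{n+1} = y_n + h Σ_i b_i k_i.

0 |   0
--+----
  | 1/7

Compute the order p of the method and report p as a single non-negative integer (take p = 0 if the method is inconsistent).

0

b = (1/7)
c = (0)
Σ b_i: 1/7·1 = 1/7 ≠ 1 ⇒ order 0.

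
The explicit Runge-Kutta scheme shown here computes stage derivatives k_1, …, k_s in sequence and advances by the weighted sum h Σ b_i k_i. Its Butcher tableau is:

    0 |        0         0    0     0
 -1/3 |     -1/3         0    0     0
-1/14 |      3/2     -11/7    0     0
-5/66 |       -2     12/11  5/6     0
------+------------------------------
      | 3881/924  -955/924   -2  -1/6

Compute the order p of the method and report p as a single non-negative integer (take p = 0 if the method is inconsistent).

2

b = (3881/924, -955/924, -2, -1/6)
c = (0, -1/3, -1/14, -5/66)
Ac = (0, 0, 11/21, -391/924)
Σ b_i: 3881/924·1 + (-955/924)·1 + (-2)·1 + (-1/6)·1 = 1 ✓
b·c: (-955/924)·(-1/3) + (-2)·(-1/14) + (-1/6)·(-5/66) = 1/2 ✓
b·c²: (-955/924)·1/9 + (-2)·1/196 + (-1/6)·25/4356 = -161363/1280664 ≠ 1/3 ⇒ order 2.
b·Ac: (-2)·11/21 + (-1/6)·(-391/924) = -5417/5544 ≠ 1/6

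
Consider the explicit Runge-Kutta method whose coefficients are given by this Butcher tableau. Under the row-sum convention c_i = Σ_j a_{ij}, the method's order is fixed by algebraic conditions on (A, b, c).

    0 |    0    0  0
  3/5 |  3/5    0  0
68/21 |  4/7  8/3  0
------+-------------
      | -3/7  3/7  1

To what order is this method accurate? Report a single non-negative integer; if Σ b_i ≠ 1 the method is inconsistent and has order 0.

1

b = (-3/7, 3/7, 1)
c = (0, 3/5, 68/21)
Ac = (0, 0, 8/5)
Σ b_i: (-3/7)·1 + 3/7·1 + 1·1 = 1 ✓
b·c: 3/7·3/5 + 1·68/21 = 367/105 ≠ 1/2 ⇒ order 1.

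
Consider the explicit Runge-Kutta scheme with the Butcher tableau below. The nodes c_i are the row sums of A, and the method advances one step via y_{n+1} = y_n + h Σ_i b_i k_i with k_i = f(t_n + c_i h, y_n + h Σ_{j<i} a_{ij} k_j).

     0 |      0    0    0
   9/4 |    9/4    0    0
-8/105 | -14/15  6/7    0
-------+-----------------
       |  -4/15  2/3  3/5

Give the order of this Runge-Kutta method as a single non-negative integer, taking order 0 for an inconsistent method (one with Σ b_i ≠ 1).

b = (-4/15, 2/3, 3/5)
c = (0, 9/4, -8/105)
Ac = (0, 0, 27/14)
Σ b_i: (-4/15)·1 + 2/3·1 + 3/5·1 = 1 ✓
b·c: 2/3·9/4 + 3/5·(-8/105) = 509/350 ≠ 1/2 ⇒ order 1.

1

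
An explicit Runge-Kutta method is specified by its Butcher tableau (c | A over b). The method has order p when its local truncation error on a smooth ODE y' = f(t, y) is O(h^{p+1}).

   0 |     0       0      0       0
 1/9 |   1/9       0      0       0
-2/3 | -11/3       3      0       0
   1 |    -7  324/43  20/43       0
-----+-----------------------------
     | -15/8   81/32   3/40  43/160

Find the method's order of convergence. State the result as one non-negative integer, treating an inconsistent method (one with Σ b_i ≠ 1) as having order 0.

4

b = (-15/8, 81/32, 3/40, 43/160)
c = (0, 1/9, -2/3, 1)
Ac = (0, 0, 1/3, 68/129)
Σ b_i: (-15/8)·1 + 81/32·1 + 3/40·1 + 43/160·1 = 1 ✓
b·c: 81/32·1/9 + 3/40·(-2/3) + 43/160·1 = 1/2 ✓
b·c²: 81/32·1/81 + 3/40·4/9 + 43/160·1 = 1/3 ✓
b·Ac: 3/40·1/3 + 43/160·68/129 = 1/6 ✓
b·c³: 81/32·1/729 + 3/40·(-8/27) + 43/160·1 = 1/4 ✓
b·(c∘Ac): 3/40·(-2/9) + 43/160·68/129 = 1/8 ✓
b·Ac²: 3/40·1/27 + 43/160·116/387 = 1/12 ✓
b·A²c: 43/160·20/129 = 1/24 ✓; 4 stages ⇒ order 4.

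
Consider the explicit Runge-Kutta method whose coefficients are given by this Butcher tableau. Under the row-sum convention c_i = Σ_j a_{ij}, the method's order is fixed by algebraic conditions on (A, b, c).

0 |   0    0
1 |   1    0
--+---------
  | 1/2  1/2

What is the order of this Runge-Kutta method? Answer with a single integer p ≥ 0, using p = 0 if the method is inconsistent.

b = (1/2, 1/2)
c = (0, 1)
Σ b_i: 1/2·1 + 1/2·1 = 1 ✓
b·c: 1/2·1 = 1/2 ✓; 2 stages ⇒ order 2.

2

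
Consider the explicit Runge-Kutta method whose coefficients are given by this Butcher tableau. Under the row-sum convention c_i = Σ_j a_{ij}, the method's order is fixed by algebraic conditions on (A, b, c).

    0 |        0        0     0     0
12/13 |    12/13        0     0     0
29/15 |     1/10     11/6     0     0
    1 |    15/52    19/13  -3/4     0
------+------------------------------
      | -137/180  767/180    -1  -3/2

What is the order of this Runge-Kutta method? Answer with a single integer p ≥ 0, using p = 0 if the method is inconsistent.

b = (-137/180, 767/180, -1, -3/2)
c = (0, 12/13, 29/15, 1)
Ac = (0, 0, 22/13, -341/3380)
Σ b_i: (-137/180)·1 + 767/180·1 + (-1)·1 + (-3/2)·1 = 1 ✓
b·c: 767/180·12/13 + (-1)·29/15 + (-3/2)·1 = 1/2 ✓
b·c²: 767/180·144/169 + (-1)·841/225 + (-3/2)·1 = -9401/5850 ≠ 1/3 ⇒ order 2.
b·Ac: (-1)·22/13 + (-3/2)·(-341/3380) = -10417/6760 ≠ 1/6

2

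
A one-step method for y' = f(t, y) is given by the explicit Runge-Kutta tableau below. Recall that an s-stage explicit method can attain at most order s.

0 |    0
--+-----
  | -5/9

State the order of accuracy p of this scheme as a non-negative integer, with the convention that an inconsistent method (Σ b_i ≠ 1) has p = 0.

0

b = (-5/9)
c = (0)
Σ b_i: (-5/9)·1 = -5/9 ≠ 1 ⇒ order 0.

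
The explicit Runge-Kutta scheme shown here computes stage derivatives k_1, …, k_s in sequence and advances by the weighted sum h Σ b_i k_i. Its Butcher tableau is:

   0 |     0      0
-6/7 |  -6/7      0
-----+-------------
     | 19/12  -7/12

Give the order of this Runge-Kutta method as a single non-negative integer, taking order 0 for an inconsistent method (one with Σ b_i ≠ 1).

2

b = (19/12, -7/12)
c = (0, -6/7)
Σ b_i: 19/12·1 + (-7/12)·1 = 1 ✓
b·c: (-7/12)·(-6/7) = 1/2 ✓; 2 stages ⇒ order 2.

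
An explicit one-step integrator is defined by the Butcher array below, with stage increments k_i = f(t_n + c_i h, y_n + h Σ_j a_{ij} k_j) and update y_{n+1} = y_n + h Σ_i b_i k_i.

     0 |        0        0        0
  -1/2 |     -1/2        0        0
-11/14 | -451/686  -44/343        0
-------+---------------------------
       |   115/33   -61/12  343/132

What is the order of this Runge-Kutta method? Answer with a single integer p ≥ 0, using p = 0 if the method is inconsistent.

3

b = (115/33, -61/12, 343/132)
c = (0, -1/2, -11/14)
Ac = (0, 0, 22/343)
Σ b_i: 115/33·1 + (-61/12)·1 + 343/132·1 = 1 ✓
b·c: (-61/12)·(-1/2) + 343/132·(-11/14) = 1/2 ✓
b·c²: (-61/12)·1/4 + 343/132·121/196 = 1/3 ✓
b·Ac: 343/132·22/343 = 1/6 ✓; 3 stages ⇒ order 3.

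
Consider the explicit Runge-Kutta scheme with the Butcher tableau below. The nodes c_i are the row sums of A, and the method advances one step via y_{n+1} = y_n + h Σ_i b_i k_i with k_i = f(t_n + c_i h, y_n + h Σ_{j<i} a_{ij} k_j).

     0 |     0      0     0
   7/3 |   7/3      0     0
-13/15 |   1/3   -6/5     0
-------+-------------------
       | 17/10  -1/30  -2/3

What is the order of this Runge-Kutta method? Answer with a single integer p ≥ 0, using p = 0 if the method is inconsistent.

b = (17/10, -1/30, -2/3)
c = (0, 7/3, -13/15)
Ac = (0, 0, -14/5)
Σ b_i: 17/10·1 + (-1/30)·1 + (-2/3)·1 = 1 ✓
b·c: (-1/30)·7/3 + (-2/3)·(-13/15) = 1/2 ✓
b·c²: (-1/30)·49/9 + (-2/3)·169/225 = -307/450 ≠ 1/3 ⇒ order 2.
b·Ac: (-2/3)·(-14/5) = 28/15 ≠ 1/6

2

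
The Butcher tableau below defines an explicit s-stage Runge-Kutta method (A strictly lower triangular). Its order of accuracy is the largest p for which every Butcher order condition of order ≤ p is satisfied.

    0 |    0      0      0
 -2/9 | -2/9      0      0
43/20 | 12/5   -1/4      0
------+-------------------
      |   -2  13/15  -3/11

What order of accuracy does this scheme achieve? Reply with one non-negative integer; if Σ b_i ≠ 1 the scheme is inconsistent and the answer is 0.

b = (-2, 13/15, -3/11)
c = (0, -2/9, 43/20)
Ac = (0, 0, 1/18)
Σ b_i: (-2)·1 + 13/15·1 + (-3/11)·1 = -232/165 ≠ 1 ⇒ order 0.

0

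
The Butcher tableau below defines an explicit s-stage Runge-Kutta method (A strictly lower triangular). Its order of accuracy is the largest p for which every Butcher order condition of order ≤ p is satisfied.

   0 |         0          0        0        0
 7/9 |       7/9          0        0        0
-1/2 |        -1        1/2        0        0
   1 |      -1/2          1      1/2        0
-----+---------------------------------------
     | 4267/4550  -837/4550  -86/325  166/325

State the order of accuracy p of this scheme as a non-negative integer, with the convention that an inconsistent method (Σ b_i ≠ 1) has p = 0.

b = (4267/4550, -837/4550, -86/325, 166/325)
c = (0, 7/9, -1/2, 1)
Ac = (0, 0, 7/18, 19/36)
Σ b_i: 4267/4550·1 + (-837/4550)·1 + (-86/325)·1 + 166/325·1 = 1 ✓
b·c: (-837/4550)·7/9 + (-86/325)·(-1/2) + 166/325·1 = 1/2 ✓
b·c²: (-837/4550)·49/81 + (-86/325)·1/4 + 166/325·1 = 1/3 ✓
b·Ac: (-86/325)·7/18 + 166/325·19/36 = 1/6 ✓
b·c³: (-837/4550)·343/729 + (-86/325)·(-1/8) + 166/325·1 = 16051/35100 ≠ 1/4 ⇒ order 3.
b·(c∘Ac): (-86/325)·(-7/36) + 166/325·19/36 = 313/975 ≠ 1/8
b·Ac²: (-86/325)·49/162 + 166/325·473/648 = 10277/35100 ≠ 1/12
b·A²c: 166/325·7/36 = 581/5850 ≠ 1/24

3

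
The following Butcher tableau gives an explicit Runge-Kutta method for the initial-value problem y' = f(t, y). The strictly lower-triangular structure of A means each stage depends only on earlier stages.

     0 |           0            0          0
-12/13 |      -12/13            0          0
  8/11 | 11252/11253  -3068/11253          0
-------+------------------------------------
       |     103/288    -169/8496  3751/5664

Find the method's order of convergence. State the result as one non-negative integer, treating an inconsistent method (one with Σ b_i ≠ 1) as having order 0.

3

b = (103/288, -169/8496, 3751/5664)
c = (0, -12/13, 8/11)
Ac = (0, 0, 944/3751)
Σ b_i: 103/288·1 + (-169/8496)·1 + 3751/5664·1 = 1 ✓
b·c: (-169/8496)·(-12/13) + 3751/5664·8/11 = 1/2 ✓
b·c²: (-169/8496)·144/169 + 3751/5664·64/121 = 1/3 ✓
b·Ac: 3751/5664·944/3751 = 1/6 ✓; 3 stages ⇒ order 3.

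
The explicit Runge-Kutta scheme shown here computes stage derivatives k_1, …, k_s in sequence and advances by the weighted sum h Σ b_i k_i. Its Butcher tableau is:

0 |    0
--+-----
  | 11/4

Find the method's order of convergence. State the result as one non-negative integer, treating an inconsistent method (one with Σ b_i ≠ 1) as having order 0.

b = (11/4)
c = (0)
Σ b_i: 11/4·1 = 11/4 ≠ 1 ⇒ order 0.

0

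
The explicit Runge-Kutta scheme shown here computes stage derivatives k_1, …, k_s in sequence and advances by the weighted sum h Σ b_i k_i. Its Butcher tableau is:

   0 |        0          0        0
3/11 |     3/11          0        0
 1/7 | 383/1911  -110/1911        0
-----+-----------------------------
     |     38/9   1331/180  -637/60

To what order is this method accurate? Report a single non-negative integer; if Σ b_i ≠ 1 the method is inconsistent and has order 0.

3

b = (38/9, 1331/180, -637/60)
c = (0, 3/11, 1/7)
Ac = (0, 0, -10/637)
Σ b_i: 38/9·1 + 1331/180·1 + (-637/60)·1 = 1 ✓
b·c: 1331/180·3/11 + (-637/60)·1/7 = 1/2 ✓
b·c²: 1331/180·9/121 + (-637/60)·1/49 = 1/3 ✓
b·Ac: (-637/60)·(-10/637) = 1/6 ✓; 3 stages ⇒ order 3.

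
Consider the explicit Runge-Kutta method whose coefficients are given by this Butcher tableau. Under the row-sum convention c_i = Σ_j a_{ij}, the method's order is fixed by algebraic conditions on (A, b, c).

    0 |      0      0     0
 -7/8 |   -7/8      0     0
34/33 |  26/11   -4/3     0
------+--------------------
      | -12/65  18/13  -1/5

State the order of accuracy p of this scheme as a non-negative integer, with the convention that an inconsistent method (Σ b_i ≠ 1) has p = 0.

1

b = (-12/65, 18/13, -1/5)
c = (0, -7/8, 34/33)
Ac = (0, 0, 7/6)
Σ b_i: (-12/65)·1 + 18/13·1 + (-1/5)·1 = 1 ✓
b·c: 18/13·(-7/8) + (-1/5)·34/33 = -12163/8580 ≠ 1/2 ⇒ order 1.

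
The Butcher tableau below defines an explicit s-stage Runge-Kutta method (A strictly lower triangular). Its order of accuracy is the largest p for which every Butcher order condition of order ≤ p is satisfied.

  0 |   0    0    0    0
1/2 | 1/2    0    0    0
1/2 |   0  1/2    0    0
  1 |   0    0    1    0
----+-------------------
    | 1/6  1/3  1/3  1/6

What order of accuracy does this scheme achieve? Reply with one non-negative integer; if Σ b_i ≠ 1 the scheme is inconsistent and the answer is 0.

b = (1/6, 1/3, 1/3, 1/6)
c = (0, 1/2, 1/2, 1)
Ac = (0, 0, 1/4, 1/2)
Σ b_i: 1/6·1 + 1/3·1 + 1/3·1 + 1/6·1 = 1 ✓
b·c: 1/3·1/2 + 1/3·1/2 + 1/6·1 = 1/2 ✓
b·c²: 1/3·1/4 + 1/3·1/4 + 1/6·1 = 1/3 ✓
b·Ac: 1/3·1/4 + 1/6·1/2 = 1/6 ✓
b·c³: 1/3·1/8 + 1/3·1/8 + 1/6·1 = 1/4 ✓
b·(c∘Ac): 1/3·1/8 + 1/6·1/2 = 1/8 ✓
b·Ac²: 1/3·1/8 + 1/6·1/4 = 1/12 ✓
b·A²c: 1/6·1/4 = 1/24 ✓; 4 stages ⇒ order 4.

4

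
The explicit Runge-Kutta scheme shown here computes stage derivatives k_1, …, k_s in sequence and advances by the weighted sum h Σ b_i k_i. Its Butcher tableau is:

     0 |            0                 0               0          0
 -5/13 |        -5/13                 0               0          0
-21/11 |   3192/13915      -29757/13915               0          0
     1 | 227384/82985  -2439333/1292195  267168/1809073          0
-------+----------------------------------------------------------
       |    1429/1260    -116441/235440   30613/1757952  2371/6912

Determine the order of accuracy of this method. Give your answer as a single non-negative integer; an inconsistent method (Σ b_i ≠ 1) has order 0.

b = (1429/1260, -116441/235440, 30613/1757952, 2371/6912)
c = (0, -5/13, -21/11, 1)
Ac = (0, 0, 2289/2783, 1053/2371)
Σ b_i: 1429/1260·1 + (-116441/235440)·1 + 30613/1757952·1 + 2371/6912·1 = 1 ✓
b·c: (-116441/235440)·(-5/13) + 30613/1757952·(-21/11) + 2371/6912·1 = 1/2 ✓
b·c²: (-116441/235440)·25/169 + 30613/1757952·441/121 + 2371/6912·1 = 1/3 ✓
b·Ac: 30613/1757952·2289/2783 + 2371/6912·1053/2371 = 1/6 ✓
b·c³: (-116441/235440)·(-125/2197) + 30613/1757952·(-9261/1331) + 2371/6912·1 = 1/4 ✓
b·(c∘Ac): 30613/1757952·(-48069/30613) + 2371/6912·1053/2371 = 1/8 ✓
b·Ac²: 30613/1757952·(-11445/36179) + 2371/6912·7983/30823 = 1/12 ✓
b·A²c: 2371/6912·288/2371 = 1/24 ✓; 4 stages ⇒ order 4.

4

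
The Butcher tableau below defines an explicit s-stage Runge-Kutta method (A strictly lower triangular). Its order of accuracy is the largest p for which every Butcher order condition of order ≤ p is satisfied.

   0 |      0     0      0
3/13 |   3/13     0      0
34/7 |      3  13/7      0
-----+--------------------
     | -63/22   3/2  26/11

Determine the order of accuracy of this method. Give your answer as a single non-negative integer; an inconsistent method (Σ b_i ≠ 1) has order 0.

b = (-63/22, 3/2, 26/11)
c = (0, 3/13, 34/7)
Ac = (0, 0, 3/7)
Σ b_i: (-63/22)·1 + 3/2·1 + 26/11·1 = 1 ✓
b·c: 3/2·3/13 + 26/11·34/7 = 23677/2002 ≠ 1/2 ⇒ order 1.

1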